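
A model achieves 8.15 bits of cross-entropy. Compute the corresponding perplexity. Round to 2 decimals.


Perplexity formula: PP = 2^H
H = 8.15
PP = 2^8.15
Decompose: 2^8.15 = 2^8 * 2^0.15
2^8 = 256, 2^0.15 ~ 1.1095695
PP ~ 256 * 1.1095695 = 284.0497920
Rounded to 2 decimals: 284.05

284.05


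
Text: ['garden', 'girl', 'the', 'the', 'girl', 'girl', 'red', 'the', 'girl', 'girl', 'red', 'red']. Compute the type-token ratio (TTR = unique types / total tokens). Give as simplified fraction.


Tokens: 12
Unique types: ('garden', 'girl', 'red', 'the') = 4
TTR = 4/12
Simplify: divide both by 4 -> 1/3
TTR = 1/3

1/3


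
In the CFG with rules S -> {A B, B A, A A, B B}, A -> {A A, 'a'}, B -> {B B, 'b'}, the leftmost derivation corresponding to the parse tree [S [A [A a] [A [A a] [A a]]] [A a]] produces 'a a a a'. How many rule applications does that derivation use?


Every bracketed nonterminal node [X ...] in the tree is produced by exactly one rule application.
Reading the tree off as a leftmost derivation:
  Step 1: S  =>  A A   (applied S -> A A)
  Step 2: A A  =>  A A A   (applied A -> A A)
  Step 3: A A A  =>  a A A   (applied A -> a)
  Step 4: a A A  =>  a A A A   (applied A -> A A)
  Step 5: a A A A  =>  a a A A   (applied A -> a)
  Step 6: a a A A  =>  a a a A   (applied A -> a)
  Step 7: a a a A  =>  a a a a   (applied A -> a)
Final yield: a a a a
Total rewrite steps: 7

7


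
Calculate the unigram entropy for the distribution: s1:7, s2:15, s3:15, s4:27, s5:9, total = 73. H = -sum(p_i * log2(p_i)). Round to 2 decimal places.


Computing entropy H = -sum(p_i * log2(p_i)):
  s1: p = 7/73 = 0.0959, -p*log2(p) = 0.3243
  s2: p = 15/73 = 0.2055, -p*log2(p) = 0.4691
  s3: p = 15/73 = 0.2055, -p*log2(p) = 0.4691
  s4: p = 27/73 = 0.3699, -p*log2(p) = 0.5307
  s5: p = 9/73 = 0.1233, -p*log2(p) = 0.3723
H = sum of terms = 2.1655
Rounded to 2 decimals: 2.17

2.17


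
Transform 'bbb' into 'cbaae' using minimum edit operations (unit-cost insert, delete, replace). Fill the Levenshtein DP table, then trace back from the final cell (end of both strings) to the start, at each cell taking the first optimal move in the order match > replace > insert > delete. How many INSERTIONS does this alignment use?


Edit distance = 4. Backtracking from cell (3, 5) with preference match > replace > insert > delete,
then listing the resulting alignment 'bbb' -> 'cbaae' left to right:
  Step 1: insert 'c' [insertion #1]
  Step 2: keep 'b'
  Step 3: insert 'a' [insertion #2]
  Step 4: replace b->a
  Step 5: replace b->e
Total insertions: 2

2


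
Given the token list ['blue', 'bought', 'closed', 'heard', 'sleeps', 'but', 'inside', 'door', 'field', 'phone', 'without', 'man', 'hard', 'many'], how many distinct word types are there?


Listing all tokens and tracking unique types:
  Token 1: 'blue' -> NEW (unique so far: 1)
  Token 2: 'bought' -> NEW (unique so far: 2)
  Token 3: 'closed' -> NEW (unique so far: 3)
  Token 4: 'heard' -> NEW (unique so far: 4)
  Token 5: 'sleeps' -> NEW (unique so far: 5)
  Token 6: 'but' -> NEW (unique so far: 6)
  Token 7: 'inside' -> NEW (unique so far: 7)
  Token 8: 'door' -> NEW (unique so far: 8)
  Token 9: 'field' -> NEW (unique so far: 9)
  Token 10: 'phone' -> NEW (unique so far: 10)
  Token 11: 'without' -> NEW (unique so far: 11)
  Token 12: 'man' -> NEW (unique so far: 12)
  Token 13: 'hard' -> NEW (unique so far: 13)
  Token 14: 'many' -> NEW (unique so far: 14)
Unique types: ('blue', 'bought', 'but', 'closed', 'door', 'field', 'hard', 'heard', 'inside', 'man', 'many', 'phone', 'sleeps', 'without')
Vocabulary size: 14

14


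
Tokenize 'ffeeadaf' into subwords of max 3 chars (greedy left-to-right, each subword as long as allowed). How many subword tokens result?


'ffeeadaf' has 8 characters.
Chunking with max size 3:
  Chunk 1: 'ffe' (positions 0-2)
  Chunk 2: 'ead' (positions 3-5)
  Chunk 3: 'af' (positions 6-7)
Total chunks: ceil(8 / 3) = 3

3


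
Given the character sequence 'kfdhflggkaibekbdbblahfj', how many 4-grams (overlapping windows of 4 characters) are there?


String 'kfdhflggkaibekbdbblahfj' has length L = 23.
Number of overlapping n-grams = L - n + 1
Substituting: 23 - 4 + 1 = 20

20


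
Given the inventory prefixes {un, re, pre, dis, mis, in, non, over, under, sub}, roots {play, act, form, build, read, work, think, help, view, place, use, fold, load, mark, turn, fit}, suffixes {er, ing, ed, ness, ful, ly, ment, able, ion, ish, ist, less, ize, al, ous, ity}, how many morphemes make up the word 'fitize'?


Segmenting 'fitize' against the inventory:
  'fit' -> root (morpheme 1)
  'ize' -> suffix (morpheme 2)
Total morphemes: 2

2


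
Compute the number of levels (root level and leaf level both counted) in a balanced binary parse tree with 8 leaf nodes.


In a balanced binary tree with n leaves the deepest leaf is ceil(log2(n)) edges below the root,
so counting node levels inclusive of root and leaves gives ceil(log2(n)) + 1 levels.
log2(8) = 3.0000
ceil(3.0000) = 3
levels = 3 + 1 = 4

4


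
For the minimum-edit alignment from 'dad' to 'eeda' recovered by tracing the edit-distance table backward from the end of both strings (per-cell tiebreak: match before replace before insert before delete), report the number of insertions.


Edit distance = 3. Backtracking from cell (3, 4) with preference match > replace > insert > delete,
then listing the resulting alignment 'dad' -> 'eeda' left to right:
  Step 1: replace d->e
  Step 2: replace a->e
  Step 3: keep 'd'
  Step 4: insert 'a' [insertion #1]
Total insertions: 1

1


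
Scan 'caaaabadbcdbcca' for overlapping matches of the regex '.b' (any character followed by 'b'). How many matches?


Pattern: .b means any character followed by 'b'.
Scanning 'caaaabadbcdbcca' position-by-position:
  Pos 0: window 'ca' -> no
  Pos 1: window 'aa' -> no
  Pos 2: window 'aa' -> no
  Pos 3: window 'aa' -> no
  Pos 4: window 'ab' -> MATCH
  Pos 5: window 'ba' -> no
  Pos 6: window 'ad' -> no
  Pos 7: window 'db' -> MATCH
  Pos 8: window 'bc' -> no
  Pos 9: window 'cd' -> no
  Pos 10: window 'db' -> MATCH
  Pos 11: window 'bc' -> no
  Pos 12: window 'cc' -> no
  Pos 13: window 'ca' -> no
  Pos 14: window 'a' -> no
Total matches: 3

3


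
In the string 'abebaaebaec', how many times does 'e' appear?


Scanning 'abebaaebaec' for 'e':
  Position 2: 'e' -> MATCH (count: 1)
  Position 6: 'e' -> MATCH (count: 2)
  Position 9: 'e' -> MATCH (count: 3)
Total occurrences of 'e': 3

3


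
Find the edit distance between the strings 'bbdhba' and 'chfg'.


Building DP table for s1='bbdhba' (len 6) and s2='chfg' (len 4):
       c  h  f  g
    0  1  2  3  4
  b 1  1  2  3  4
  b 2  2  2  3  4
  d 3  3  3  3  4
  h 4  4  3  4  4
  b 5  5  4  4  5
  a 6  6  5  5  5
Edit distance = dp[6][4] = 5

5


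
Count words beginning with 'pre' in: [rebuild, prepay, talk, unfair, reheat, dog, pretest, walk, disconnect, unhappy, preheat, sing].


Checking each word for prefix 'pre':
  'rebuild' -> no (count: 0)
  'prepay' -> YES, starts with 'pre' (count: 1)
  'talk' -> no (count: 1)
  'unfair' -> no (count: 1)
  'reheat' -> no (count: 1)
  'dog' -> no (count: 1)
  'pretest' -> YES, starts with 'pre' (count: 2)
  'walk' -> no (count: 2)
  'disconnect' -> no (count: 2)
  'unhappy' -> no (count: 2)
  'preheat' -> YES, starts with 'pre' (count: 3)
  'sing' -> no (count: 3)
Total with prefix 'pre': 3

3


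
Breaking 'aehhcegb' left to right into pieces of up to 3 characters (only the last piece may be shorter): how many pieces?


'aehhcegb' has 8 characters.
Chunking with max size 3:
  Chunk 1: 'aeh' (positions 0-2)
  Chunk 2: 'hce' (positions 3-5)
  Chunk 3: 'gb' (positions 6-7)
Total chunks: ceil(8 / 3) = 3

3


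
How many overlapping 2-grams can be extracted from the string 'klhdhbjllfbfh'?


String 'klhdhbjllfbfh' has length L = 13.
Number of overlapping n-grams = L - n + 1
Substituting: 13 - 2 + 1 = 12

12


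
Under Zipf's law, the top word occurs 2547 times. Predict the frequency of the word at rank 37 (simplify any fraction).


Zipf's law: freq(rank) = f1 / rank
f1 = 2547, rank = 37
freq = 2547 / 37
GCD(2547, 37) = 1
Simplified: 2547/37

2547/37


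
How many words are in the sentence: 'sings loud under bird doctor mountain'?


Counting words by splitting on spaces:
  Word 1: 'sings'
  Word 2: 'loud'
  Word 3: 'under'
  Word 4: 'bird'
  Word 5: 'doctor'
  Word 6: 'mountain'
Total words: 6

6


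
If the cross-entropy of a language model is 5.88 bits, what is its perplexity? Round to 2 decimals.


Perplexity formula: PP = 2^H
H = 5.88
PP = 2^5.88
Decompose: 2^5.88 = 2^5 * 2^0.88
2^5 = 32, 2^0.88 ~ 1.8403753
PP ~ 32 * 1.8403753 = 58.8920096
Rounded to 2 decimals: 58.89

58.89


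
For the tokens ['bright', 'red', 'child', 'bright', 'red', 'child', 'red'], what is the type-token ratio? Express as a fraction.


Tokens: 7
Unique types: ('bright', 'child', 'red') = 3
TTR = 3/7
Already in lowest terms.

3/7


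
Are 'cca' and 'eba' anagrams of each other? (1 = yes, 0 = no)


Sort characters of 'cca': 'acc'
Sort characters of 'eba': 'abe'
Sorted forms differ -> they are NOT anagrams
Result: 0

0


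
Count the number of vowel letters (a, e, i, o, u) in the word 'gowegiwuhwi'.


Scanning each character of 'gowegiwuhwi':
  Position 1: 'g' -> consonant (running count: 0)
  Position 2: 'o' -> vowel (running count: 1)
  Position 3: 'w' -> consonant (running count: 1)
  Position 4: 'e' -> vowel (running count: 2)
  Position 5: 'g' -> consonant (running count: 2)
  Position 6: 'i' -> vowel (running count: 3)
  Position 7: 'w' -> consonant (running count: 3)
  Position 8: 'u' -> vowel (running count: 4)
  Position 9: 'h' -> consonant (running count: 4)
  Position 10: 'w' -> consonant (running count: 4)
  Position 11: 'i' -> vowel (running count: 5)
Total vowels: 5

5


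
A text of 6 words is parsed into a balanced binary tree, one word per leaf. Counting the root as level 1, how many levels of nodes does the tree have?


In a balanced binary tree with n leaves the deepest leaf is ceil(log2(n)) edges below the root,
so counting node levels inclusive of root and leaves gives ceil(log2(n)) + 1 levels.
log2(6) = 2.5850
ceil(2.5850) = 3
levels = 3 + 1 = 4

4


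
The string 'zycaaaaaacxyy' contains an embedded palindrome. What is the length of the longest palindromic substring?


Scanning 'zycaaaaaacxyy' for palindromic substrings.
Substring at positions 2-9: 'caaaaaac'.
Check: reverse('caaaaaac') = 'caaaaaac' -> palindrome confirmed.
Neighbouring characters ('y' / 'x') break symmetry, so it cannot extend further.
No longer palindromic substring exists; longest length = 8

8


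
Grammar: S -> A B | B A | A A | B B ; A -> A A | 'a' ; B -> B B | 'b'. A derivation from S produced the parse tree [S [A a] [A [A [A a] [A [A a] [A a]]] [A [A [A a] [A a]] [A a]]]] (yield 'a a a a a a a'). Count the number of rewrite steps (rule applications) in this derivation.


Every bracketed nonterminal node [X ...] in the tree is produced by exactly one rule application.
Reading the tree off as a leftmost derivation:
  Step 1: S  =>  A A   (applied S -> A A)
  Step 2: A A  =>  a A   (applied A -> a)
  Step 3: a A  =>  a A A   (applied A -> A A)
  Step 4: a A A  =>  a A A A   (applied A -> A A)
  Step 5: a A A A  =>  a a A A   (applied A -> a)
  Step 6: a a A A  =>  a a A A A   (applied A -> A A)
  Step 7: a a A A A  =>  a a a A A   (applied A -> a)
  Step 8: a a a A A  =>  a a a a A   (applied A -> a)
  Step 9: a a a a A  =>  a a a a A A   (applied A -> A A)
  Step 10: a a a a A A  =>  a a a a A A A   (applied A -> A A)
  Step 11: a a a a A A A  =>  a a a a a A A   (applied A -> a)
  Step 12: a a a a a A A  =>  a a a a a a A   (applied A -> a)
  Step 13: a a a a a a A  =>  a a a a a a a   (applied A -> a)
Final yield: a a a a a a a
Total rewrite steps: 13

13


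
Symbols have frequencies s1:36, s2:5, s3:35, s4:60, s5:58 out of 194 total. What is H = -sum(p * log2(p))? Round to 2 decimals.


Computing entropy H = -sum(p_i * log2(p_i)):
  s1: p = 36/194 = 0.1856, -p*log2(p) = 0.4509
  s2: p = 5/194 = 0.0258, -p*log2(p) = 0.1360
  s3: p = 35/194 = 0.1804, -p*log2(p) = 0.4457
  s4: p = 60/194 = 0.3093, -p*log2(p) = 0.5236
  s5: p = 58/194 = 0.2990, -p*log2(p) = 0.5208
H = sum of terms = 2.0770
Rounded to 2 decimals: 2.08

2.08


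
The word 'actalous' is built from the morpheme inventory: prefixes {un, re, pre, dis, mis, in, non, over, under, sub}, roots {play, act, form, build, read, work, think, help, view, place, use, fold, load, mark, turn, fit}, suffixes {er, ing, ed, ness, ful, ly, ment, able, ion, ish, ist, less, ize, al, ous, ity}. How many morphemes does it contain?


Segmenting 'actalous' against the inventory:
  'act' -> root (morpheme 1)
  'al' -> suffix (morpheme 2)
  'ous' -> suffix (morpheme 3)
Total morphemes: 3

3


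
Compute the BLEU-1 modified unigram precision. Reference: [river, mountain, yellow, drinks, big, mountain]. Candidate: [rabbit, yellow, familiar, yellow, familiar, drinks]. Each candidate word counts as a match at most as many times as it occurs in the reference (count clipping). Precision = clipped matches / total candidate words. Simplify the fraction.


Reference word counts: {'big': 1, 'drinks': 1, 'mountain': 2, 'river': 1, 'yellow': 1}
Checking each candidate word (with clipping):
  'rabbit' -> not in reference -> no match (matches: 0)
  'yellow' -> in reference (ref count 1, used 1/1) -> match (matches: 1)
  'familiar' -> not in reference -> no match (matches: 1)
  'yellow' -> ref count 1 already used up (1/1) -> clipped, no match (matches: 1)
  'familiar' -> not in reference -> no match (matches: 1)
  'drinks' -> in reference (ref count 1, used 1/1) -> match (matches: 2)
Clipped matches: 2, Candidate length: 6
Precision = 2/6 = 1/3

1/3


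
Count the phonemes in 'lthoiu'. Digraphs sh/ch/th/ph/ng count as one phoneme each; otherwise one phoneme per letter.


Parsing 'lthoiu' greedily, digraphs first:
  'l' -> consonant phoneme (phonemes so far: 1)
  'th' -> digraph (1 consonant phoneme) (phonemes so far: 2)
  'o' -> vowel phoneme (phonemes so far: 3)
  'i' -> vowel phoneme (phonemes so far: 4)
  'u' -> vowel phoneme (phonemes so far: 5)
Total phonemes: 5

5


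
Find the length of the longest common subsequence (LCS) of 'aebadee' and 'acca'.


DP table for LCS of 'aebadee' and 'acca':
       a  c  c  a
    0  0  0  0  0
  a 0  1  1  1  1
  e 0  1  1  1  1
  b 0  1  1  1  1
  a 0  1  1  1  2
  d 0  1  1  1  2
  e 0  1  1  1  2
  e 0  1  1  1  2
LCS: 'aa'
LCS length = 2

2


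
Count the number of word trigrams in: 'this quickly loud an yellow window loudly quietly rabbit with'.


Word trigrams from [10] words:
  Trigram 1: (this quickly loud)
  Trigram 2: (quickly loud an)
  Trigram 3: (loud an yellow)
  Trigram 4: (an yellow window)
  Trigram 5: (yellow window loudly)
  Trigram 6: (window loudly quietly)
  Trigram 7: (loudly quietly rabbit)
  Trigram 8: (quietly rabbit with)
Total word trigrams: 10 - 2 = 8

8


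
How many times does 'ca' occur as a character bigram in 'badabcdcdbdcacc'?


Scanning 'badabcdcdbdcacc' for bigram 'ca':
  Position 0: 'ba' -> no
  Position 1: 'ad' -> no
  Position 2: 'da' -> no
  Position 3: 'ab' -> no
  Position 4: 'bc' -> no
  Position 5: 'cd' -> no
  Position 6: 'dc' -> no
  Position 7: 'cd' -> no
  Position 8: 'db' -> no
  Position 9: 'bd' -> no
  Position 10: 'dc' -> no
  Position 11: 'ca' -> MATCH
  Position 12: 'ac' -> no
  Position 13: 'cc' -> no
Total matches: 1

1


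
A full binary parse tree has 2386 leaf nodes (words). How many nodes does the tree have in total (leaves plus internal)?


Leaf nodes (terminals): 2386
Internal nodes = n - 1 = 2386 - 1 = 2385
Total = leaves + internal = 2386 + 2385 = 4771

4771


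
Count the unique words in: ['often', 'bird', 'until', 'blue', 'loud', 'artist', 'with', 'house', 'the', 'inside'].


Listing all tokens and tracking unique types:
  Token 1: 'often' -> NEW (unique so far: 1)
  Token 2: 'bird' -> NEW (unique so far: 2)
  Token 3: 'until' -> NEW (unique so far: 3)
  Token 4: 'blue' -> NEW (unique so far: 4)
  Token 5: 'loud' -> NEW (unique so far: 5)
  Token 6: 'artist' -> NEW (unique so far: 6)
  Token 7: 'with' -> NEW (unique so far: 7)
  Token 8: 'house' -> NEW (unique so far: 8)
  Token 9: 'the' -> NEW (unique so far: 9)
  Token 10: 'inside' -> NEW (unique so far: 10)
Unique types: ('artist', 'bird', 'blue', 'house', 'inside', 'loud', 'often', 'the', 'until', 'with')
Vocabulary size: 10

10


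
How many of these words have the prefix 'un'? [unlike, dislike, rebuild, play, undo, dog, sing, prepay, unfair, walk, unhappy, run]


Checking each word for prefix 'un':
  'unlike' -> YES, starts with 'un' (count: 1)
  'dislike' -> no (count: 1)
  'rebuild' -> no (count: 1)
  'play' -> no (count: 1)
  'undo' -> YES, starts with 'un' (count: 2)
  'dog' -> no (count: 2)
  'sing' -> no (count: 2)
  'prepay' -> no (count: 2)
  'unfair' -> YES, starts with 'un' (count: 3)
  'walk' -> no (count: 3)
  'unhappy' -> YES, starts with 'un' (count: 4)
  'run' -> no (count: 4)
Total with prefix 'un': 4

4


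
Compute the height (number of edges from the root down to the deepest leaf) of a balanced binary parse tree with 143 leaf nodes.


In a balanced binary tree with n leaves the deepest leaf is ceil(log2(n)) edges below the root.
log2(143) = 7.1599
ceil(7.1599) = 8
height (edges) = 8

8


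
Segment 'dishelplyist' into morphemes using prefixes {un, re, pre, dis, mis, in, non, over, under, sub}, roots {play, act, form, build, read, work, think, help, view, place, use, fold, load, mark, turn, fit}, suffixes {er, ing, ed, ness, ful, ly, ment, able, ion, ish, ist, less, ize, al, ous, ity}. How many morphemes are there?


Segmenting 'dishelplyist' against the inventory:
  'dis' -> prefix (morpheme 1)
  'help' -> root (morpheme 2)
  'ly' -> suffix (morpheme 3)
  'ist' -> suffix (morpheme 4)
Total morphemes: 4

4


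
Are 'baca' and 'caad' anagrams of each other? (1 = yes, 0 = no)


Sort characters of 'baca': 'aabc'
Sort characters of 'caad': 'aacd'
Sorted forms differ -> they are NOT anagrams
Result: 0

0


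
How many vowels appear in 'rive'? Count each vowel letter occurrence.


Scanning each character of 'rive':
  Position 1: 'r' -> consonant (running count: 0)
  Position 2: 'i' -> vowel (running count: 1)
  Position 3: 'v' -> consonant (running count: 1)
  Position 4: 'e' -> vowel (running count: 2)
Total vowels: 2

2


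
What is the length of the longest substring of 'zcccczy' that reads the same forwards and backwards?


Scanning 'zcccczy' for palindromic substrings.
Substring at positions 0-5: 'zccccz'.
Check: reverse('zccccz') = 'zccccz' -> palindrome confirmed.
Neighbouring characters ('-' / 'y') break symmetry, so it cannot extend further.
No longer palindromic substring exists; longest length = 6

6


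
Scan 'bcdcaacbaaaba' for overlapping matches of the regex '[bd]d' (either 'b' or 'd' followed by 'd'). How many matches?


Pattern: [bd]d means either 'b' or 'd' followed by 'd'.
Scanning 'bcdcaacbaaaba' position-by-position:
  Pos 0: window 'bc' -> no
  Pos 1: window 'cd' -> no
  Pos 2: window 'dc' -> no
  Pos 3: window 'ca' -> no
  Pos 4: window 'aa' -> no
  Pos 5: window 'ac' -> no
  Pos 6: window 'cb' -> no
  Pos 7: window 'ba' -> no
  Pos 8: window 'aa' -> no
  Pos 9: window 'aa' -> no
  Pos 10: window 'ab' -> no
  Pos 11: window 'ba' -> no
  Pos 12: window 'a' -> no
Total matches: 0

0


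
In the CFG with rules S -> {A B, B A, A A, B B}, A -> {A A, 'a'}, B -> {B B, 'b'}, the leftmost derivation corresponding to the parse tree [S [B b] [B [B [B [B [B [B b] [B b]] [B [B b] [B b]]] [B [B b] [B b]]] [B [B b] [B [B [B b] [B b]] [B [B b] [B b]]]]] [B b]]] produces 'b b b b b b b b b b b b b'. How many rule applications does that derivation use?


Every bracketed nonterminal node [X ...] in the tree is produced by exactly one rule application.
Reading the tree off as a leftmost derivation:
  Step 1: S  =>  B B   (applied S -> B B)
  Step 2: B B  =>  b B   (applied B -> b)
  Step 3: b B  =>  b B B   (applied B -> B B)
  Step 4: b B B  =>  b B B B   (applied B -> B B)
  Step 5: b B B B  =>  b B B B B   (applied B -> B B)
  Step 6: b B B B B  =>  b B B B B B   (applied B -> B B)
  Step 7: b B B B B B  =>  b B B B B B B   (applied B -> B B)
  Step 8: b B B B B B B  =>  b b B B B B B   (applied B -> b)
  Step 9: b b B B B B B  =>  b b b B B B B   (applied B -> b)
  Step 10: b b b B B B B  =>  b b b B B B B B   (applied B -> B B)
  Step 11: b b b B B B B B  =>  b b b b B B B B   (applied B -> b)
  Step 12: b b b b B B B B  =>  b b b b b B B B   (applied B -> b)
  Step 13: b b b b b B B B  =>  b b b b b B B B B   (applied B -> B B)
  Step 14: b b b b b B B B B  =>  b b b b b b B B B   (applied B -> b)
  Step 15: b b b b b b B B B  =>  b b b b b b b B B   (applied B -> b)
  Step 16: b b b b b b b B B  =>  b b b b b b b B B B   (applied B -> B B)
  Step 17: b b b b b b b B B B  =>  b b b b b b b b B B   (applied B -> b)
  Step 18: b b b b b b b b B B  =>  b b b b b b b b B B B   (applied B -> B B)
  Step 19: b b b b b b b b B B B  =>  b b b b b b b b B B B B   (applied B -> B B)
  Step 20: b b b b b b b b B B B B  =>  b b b b b b b b b B B B   (applied B -> b)
  Step 21: b b b b b b b b b B B B  =>  b b b b b b b b b b B B   (applied B -> b)
  Step 22: b b b b b b b b b b B B  =>  b b b b b b b b b b B B B   (applied B -> B B)
  Step 23: b b b b b b b b b b B B B  =>  b b b b b b b b b b b B B   (applied B -> b)
  Step 24: b b b b b b b b b b b B B  =>  b b b b b b b b b b b b B   (applied B -> b)
  Step 25: b b b b b b b b b b b b B  =>  b b b b b b b b b b b b b   (applied B -> b)
Final yield: b b b b b b b b b b b b b
Total rewrite steps: 25

25


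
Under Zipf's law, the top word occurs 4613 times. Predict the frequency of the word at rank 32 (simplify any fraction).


Zipf's law: freq(rank) = f1 / rank
f1 = 4613, rank = 32
freq = 4613 / 32
GCD(4613, 32) = 1
Simplified: 4613/32

4613/32


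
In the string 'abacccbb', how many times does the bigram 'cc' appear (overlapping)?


Scanning 'abacccbb' for bigram 'cc':
  Position 0: 'ab' -> no
  Position 1: 'ba' -> no
  Position 2: 'ac' -> no
  Position 3: 'cc' -> MATCH
  Position 4: 'cc' -> MATCH
  Position 5: 'cb' -> no
  Position 6: 'bb' -> no
Total matches: 2

2


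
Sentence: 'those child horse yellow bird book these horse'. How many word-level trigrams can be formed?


Word trigrams from [8] words:
  Trigram 1: (those child horse)
  Trigram 2: (child horse yellow)
  Trigram 3: (horse yellow bird)
  Trigram 4: (yellow bird book)
  Trigram 5: (bird book these)
  Trigram 6: (book these horse)
Total word trigrams: 8 - 2 = 6

6


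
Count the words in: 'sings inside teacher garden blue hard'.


Counting words by splitting on spaces:
  Word 1: 'sings'
  Word 2: 'inside'
  Word 3: 'teacher'
  Word 4: 'garden'
  Word 5: 'blue'
  Word 6: 'hard'
Total words: 6

6


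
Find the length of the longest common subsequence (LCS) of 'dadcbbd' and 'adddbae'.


DP table for LCS of 'dadcbbd' and 'adddbae':
       a  d  d  d  b  a  e
    0  0  0  0  0  0  0  0
  d 0  0  1  1  1  1  1  1
  a 0  1  1  1  1  1  2  2
  d 0  1  2  2  2  2  2  2
  c 0  1  2  2  2  2  2  2
  b 0  1  2  2  2  3  3  3
  b 0  1  2  2  2  3  3  3
  d 0  1  2  3  3  3  3  3
LCS: 'ddb'
LCS length = 3

3


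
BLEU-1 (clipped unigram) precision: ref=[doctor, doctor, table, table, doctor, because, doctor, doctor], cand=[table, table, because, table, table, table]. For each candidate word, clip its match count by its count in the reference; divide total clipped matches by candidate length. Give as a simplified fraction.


Reference word counts: {'because': 1, 'doctor': 5, 'table': 2}
Checking each candidate word (with clipping):
  'table' -> in reference (ref count 2, used 1/2) -> match (matches: 1)
  'table' -> in reference (ref count 2, used 2/2) -> match (matches: 2)
  'because' -> in reference (ref count 1, used 1/1) -> match (matches: 3)
  'table' -> ref count 2 already used up (2/2) -> clipped, no match (matches: 3)
  'table' -> ref count 2 already used up (2/2) -> clipped, no match (matches: 3)
  'table' -> ref count 2 already used up (2/2) -> clipped, no match (matches: 3)
Clipped matches: 3, Candidate length: 6
Precision = 3/6 = 1/2

1/2


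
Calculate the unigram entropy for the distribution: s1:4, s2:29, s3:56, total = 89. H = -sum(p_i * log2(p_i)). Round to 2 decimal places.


Computing entropy H = -sum(p_i * log2(p_i)):
  s1: p = 4/89 = 0.0449, -p*log2(p) = 0.2012
  s2: p = 29/89 = 0.3258, -p*log2(p) = 0.5271
  s3: p = 56/89 = 0.6292, -p*log2(p) = 0.4206
H = sum of terms = 1.1489
Rounded to 2 decimals: 1.15

1.15


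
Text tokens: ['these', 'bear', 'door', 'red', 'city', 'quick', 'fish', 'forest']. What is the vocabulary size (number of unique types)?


Listing all tokens and tracking unique types:
  Token 1: 'these' -> NEW (unique so far: 1)
  Token 2: 'bear' -> NEW (unique so far: 2)
  Token 3: 'door' -> NEW (unique so far: 3)
  Token 4: 'red' -> NEW (unique so far: 4)
  Token 5: 'city' -> NEW (unique so far: 5)
  Token 6: 'quick' -> NEW (unique so far: 6)
  Token 7: 'fish' -> NEW (unique so far: 7)
  Token 8: 'forest' -> NEW (unique so far: 8)
Unique types: ('bear', 'city', 'door', 'fish', 'forest', 'quick', 'red', 'these')
Vocabulary size: 8

8


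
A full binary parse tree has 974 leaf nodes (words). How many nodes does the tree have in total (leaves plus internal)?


Leaf nodes (terminals): 974
Internal nodes = n - 1 = 974 - 1 = 973
Total = leaves + internal = 974 + 973 = 1947

1947


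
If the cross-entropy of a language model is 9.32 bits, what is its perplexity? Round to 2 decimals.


Perplexity formula: PP = 2^H
H = 9.32
PP = 2^9.32
Decompose: 2^9.32 = 2^9 * 2^0.32
2^9 = 512, 2^0.32 ~ 1.2483305
PP ~ 512 * 1.2483305 = 639.1452160
Rounded to 2 decimals: 639.15

639.15


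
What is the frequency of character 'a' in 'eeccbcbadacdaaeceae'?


Scanning 'eeccbcbadacdaaeceae' for 'a':
  Position 7: 'a' -> MATCH (count: 1)
  Position 9: 'a' -> MATCH (count: 2)
  Position 12: 'a' -> MATCH (count: 3)
  Position 13: 'a' -> MATCH (count: 4)
  Position 17: 'a' -> MATCH (count: 5)
Total occurrences of 'a': 5

5


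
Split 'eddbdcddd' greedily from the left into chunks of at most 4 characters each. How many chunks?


'eddbdcddd' has 9 characters.
Chunking with max size 4:
  Chunk 1: 'eddb' (positions 0-3)
  Chunk 2: 'dcdd' (positions 4-7)
  Chunk 3: 'd' (positions 8-8)
Total chunks: ceil(9 / 4) = 3

3


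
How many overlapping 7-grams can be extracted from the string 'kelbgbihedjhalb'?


String 'kelbgbihedjhalb' has length L = 15.
Number of overlapping n-grams = L - n + 1
Substituting: 15 - 7 + 1 = 9

9


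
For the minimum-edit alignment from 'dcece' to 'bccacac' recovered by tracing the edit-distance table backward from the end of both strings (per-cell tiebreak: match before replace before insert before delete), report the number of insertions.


Edit distance = 5. Backtracking from cell (5, 7) with preference match > replace > insert > delete,
then listing the resulting alignment 'dcece' -> 'bccacac' left to right:
  Step 1: insert 'b' [insertion #1]
  Step 2: replace d->c
  Step 3: keep 'c'
  Step 4: replace e->a
  Step 5: keep 'c'
  Step 6: insert 'a' [insertion #2]
  Step 7: replace e->c
Total insertions: 2

2


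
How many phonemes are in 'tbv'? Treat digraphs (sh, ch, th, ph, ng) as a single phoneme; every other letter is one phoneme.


Parsing 'tbv' greedily, digraphs first:
  't' -> consonant phoneme (phonemes so far: 1)
  'b' -> consonant phoneme (phonemes so far: 2)
  'v' -> consonant phoneme (phonemes so far: 3)
Total phonemes: 3

3


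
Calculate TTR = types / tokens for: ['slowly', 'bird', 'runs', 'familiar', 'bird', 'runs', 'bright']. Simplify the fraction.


Tokens: 7
Unique types: ('bird', 'bright', 'familiar', 'runs', 'slowly') = 5
TTR = 5/7
Already in lowest terms.

5/7


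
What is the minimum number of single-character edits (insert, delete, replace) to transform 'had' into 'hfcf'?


Building DP table for s1='had' (len 3) and s2='hfcf' (len 4):
       h  f  c  f
    0  1  2  3  4
  h 1  0  1  2  3
  a 2  1  1  2  3
  d 3  2  2  2  3
Edit distance = dp[3][4] = 3

3


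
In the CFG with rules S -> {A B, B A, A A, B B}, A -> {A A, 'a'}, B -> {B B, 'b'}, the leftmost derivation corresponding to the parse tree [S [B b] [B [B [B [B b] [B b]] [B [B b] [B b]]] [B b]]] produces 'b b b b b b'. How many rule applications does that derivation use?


Every bracketed nonterminal node [X ...] in the tree is produced by exactly one rule application.
Reading the tree off as a leftmost derivation:
  Step 1: S  =>  B B   (applied S -> B B)
  Step 2: B B  =>  b B   (applied B -> b)
  Step 3: b B  =>  b B B   (applied B -> B B)
  Step 4: b B B  =>  b B B B   (applied B -> B B)
  Step 5: b B B B  =>  b B B B B   (applied B -> B B)
  Step 6: b B B B B  =>  b b B B B   (applied B -> b)
  Step 7: b b B B B  =>  b b b B B   (applied B -> b)
  Step 8: b b b B B  =>  b b b B B B   (applied B -> B B)
  Step 9: b b b B B B  =>  b b b b B B   (applied B -> b)
  Step 10: b b b b B B  =>  b b b b b B   (applied B -> b)
  Step 11: b b b b b B  =>  b b b b b b   (applied B -> b)
Final yield: b b b b b b
Total rewrite steps: 11

11


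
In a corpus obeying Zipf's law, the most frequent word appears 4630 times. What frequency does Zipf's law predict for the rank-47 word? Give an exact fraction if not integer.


Zipf's law: freq(rank) = f1 / rank
f1 = 4630, rank = 47
freq = 4630 / 47
GCD(4630, 47) = 1
Simplified: 4630/47

4630/47


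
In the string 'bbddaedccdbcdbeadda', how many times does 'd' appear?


Scanning 'bbddaedccdbcdbeadda' for 'd':
  Position 2: 'd' -> MATCH (count: 1)
  Position 3: 'd' -> MATCH (count: 2)
  Position 6: 'd' -> MATCH (count: 3)
  Position 9: 'd' -> MATCH (count: 4)
  Position 12: 'd' -> MATCH (count: 5)
  Position 16: 'd' -> MATCH (count: 6)
  Position 17: 'd' -> MATCH (count: 7)
Total occurrences of 'd': 7

7


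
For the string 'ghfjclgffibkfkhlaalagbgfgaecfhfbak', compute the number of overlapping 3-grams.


String 'ghfjclgffibkfkhlaalagbgfgaecfhfbak' has length L = 34.
Number of overlapping n-grams = L - n + 1
Substituting: 34 - 3 + 1 = 32

32


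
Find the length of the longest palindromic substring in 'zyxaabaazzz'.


Scanning 'zyxaabaazzz' for palindromic substrings.
Substring at positions 3-7: 'aabaa'.
Check: reverse('aabaa') = 'aabaa' -> palindrome confirmed.
Neighbouring characters ('x' / 'z') break symmetry, so it cannot extend further.
No longer palindromic substring exists; longest length = 5

5


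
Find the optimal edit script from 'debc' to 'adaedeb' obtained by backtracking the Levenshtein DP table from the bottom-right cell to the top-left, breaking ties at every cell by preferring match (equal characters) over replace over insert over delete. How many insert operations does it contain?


Edit distance = 5. Backtracking from cell (4, 7) with preference match > replace > insert > delete,
then listing the resulting alignment 'debc' -> 'adaedeb' left to right:
  Step 1: insert 'a' [insertion #1]
  Step 2: keep 'd'
  Step 3: insert 'a' [insertion #2]
  Step 4: keep 'e'
  Step 5: insert 'd' [insertion #3]
  Step 6: replace b->e
  Step 7: replace c->b
Total insertions: 3

3


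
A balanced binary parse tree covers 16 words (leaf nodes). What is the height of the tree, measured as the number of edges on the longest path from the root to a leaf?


In a balanced binary tree with n leaves the deepest leaf is ceil(log2(n)) edges below the root.
log2(16) = 4.0000
ceil(4.0000) = 4
height (edges) = 4

4


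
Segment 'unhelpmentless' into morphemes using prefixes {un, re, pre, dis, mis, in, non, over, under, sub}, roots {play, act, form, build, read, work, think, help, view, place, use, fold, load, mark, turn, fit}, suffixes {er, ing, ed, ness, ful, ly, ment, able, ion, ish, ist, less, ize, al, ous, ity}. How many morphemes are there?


Segmenting 'unhelpmentless' against the inventory:
  'un' -> prefix (morpheme 1)
  'help' -> root (morpheme 2)
  'ment' -> suffix (morpheme 3)
  'less' -> suffix (morpheme 4)
Total morphemes: 4

4


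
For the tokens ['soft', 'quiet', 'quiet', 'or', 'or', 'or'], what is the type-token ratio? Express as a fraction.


Tokens: 6
Unique types: ('or', 'quiet', 'soft') = 3
TTR = 3/6
Simplify: divide both by 3 -> 1/2
TTR = 1/2

1/2


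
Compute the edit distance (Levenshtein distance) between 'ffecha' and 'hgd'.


Building DP table for s1='ffecha' (len 6) and s2='hgd' (len 3):
       h  g  d
    0  1  2  3
  f 1  1  2  3
  f 2  2  2  3
  e 3  3  3  3
  c 4  4  4  4
  h 5  4  5  5
  a 6  5  5  6
Edit distance = dp[6][3] = 6

6


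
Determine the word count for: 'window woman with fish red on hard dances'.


Counting words by splitting on spaces:
  Word 1: 'window'
  Word 2: 'woman'
  Word 3: 'with'
  Word 4: 'fish'
  Word 5: 'red'
  Word 6: 'on'
  Word 7: 'hard'
  Word 8: 'dances'
Total words: 8

8


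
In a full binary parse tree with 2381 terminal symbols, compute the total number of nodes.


Leaf nodes (terminals): 2381
Internal nodes = n - 1 = 2381 - 1 = 2380
Total = leaves + internal = 2381 + 2380 = 4761

4761


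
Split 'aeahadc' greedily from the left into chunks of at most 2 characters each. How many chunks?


'aeahadc' has 7 characters.
Chunking with max size 2:
  Chunk 1: 'ae' (positions 0-1)
  Chunk 2: 'ah' (positions 2-3)
  Chunk 3: 'ad' (positions 4-5)
  Chunk 4: 'c' (positions 6-6)
Total chunks: ceil(7 / 2) = 4

4


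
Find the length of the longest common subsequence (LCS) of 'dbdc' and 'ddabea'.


DP table for LCS of 'dbdc' and 'ddabea':
       d  d  a  b  e  a
    0  0  0  0  0  0  0
  d 0  1  1  1  1  1  1
  b 0  1  1  1  2  2  2
  d 0  1  2  2  2  2  2
  c 0  1  2  2  2  2  2
LCS: 'db'
LCS length = 2

2


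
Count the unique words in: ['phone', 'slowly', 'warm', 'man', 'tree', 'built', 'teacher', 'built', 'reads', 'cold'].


Listing all tokens and tracking unique types:
  Token 1: 'phone' -> NEW (unique so far: 1)
  Token 2: 'slowly' -> NEW (unique so far: 2)
  Token 3: 'warm' -> NEW (unique so far: 3)
  Token 4: 'man' -> NEW (unique so far: 4)
  Token 5: 'tree' -> NEW (unique so far: 5)
  Token 6: 'built' -> NEW (unique so far: 6)
  Token 7: 'teacher' -> NEW (unique so far: 7)
  Token 8: 'built' -> duplicate (unique so far: 7)
  Token 9: 'reads' -> NEW (unique so far: 8)
  Token 10: 'cold' -> NEW (unique so far: 9)
Unique types: ('built', 'cold', 'man', 'phone', 'reads', 'slowly', 'teacher', 'tree', 'warm')
Vocabulary size: 9

9


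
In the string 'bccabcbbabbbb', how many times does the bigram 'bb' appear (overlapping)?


Scanning 'bccabcbbabbbb' for bigram 'bb':
  Position 0: 'bc' -> no
  Position 1: 'cc' -> no
  Position 2: 'ca' -> no
  Position 3: 'ab' -> no
  Position 4: 'bc' -> no
  Position 5: 'cb' -> no
  Position 6: 'bb' -> MATCH
  Position 7: 'ba' -> no
  Position 8: 'ab' -> no
  Position 9: 'bb' -> MATCH
  Position 10: 'bb' -> MATCH
  Position 11: 'bb' -> MATCH
Total matches: 4

4


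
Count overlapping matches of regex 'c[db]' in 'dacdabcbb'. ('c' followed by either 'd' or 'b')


Pattern: c[db] means 'c' followed by either 'd' or 'b'.
Scanning 'dacdabcbb' position-by-position:
  Pos 0: window 'da' -> no
  Pos 1: window 'ac' -> no
  Pos 2: window 'cd' -> MATCH
  Pos 3: window 'da' -> no
  Pos 4: window 'ab' -> no
  Pos 5: window 'bc' -> no
  Pos 6: window 'cb' -> MATCH
  Pos 7: window 'bb' -> no
  Pos 8: window 'b' -> no
Total matches: 2

2


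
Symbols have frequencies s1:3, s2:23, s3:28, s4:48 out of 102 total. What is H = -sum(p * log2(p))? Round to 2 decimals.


Computing entropy H = -sum(p_i * log2(p_i)):
  s1: p = 3/102 = 0.0294, -p*log2(p) = 0.1496
  s2: p = 23/102 = 0.2255, -p*log2(p) = 0.4845
  s3: p = 28/102 = 0.2745, -p*log2(p) = 0.5120
  s4: p = 48/102 = 0.4706, -p*log2(p) = 0.5117
H = sum of terms = 1.6578
Rounded to 2 decimals: 1.66

1.66


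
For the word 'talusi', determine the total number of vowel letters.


Scanning each character of 'talusi':
  Position 1: 't' -> consonant (running count: 0)
  Position 2: 'a' -> vowel (running count: 1)
  Position 3: 'l' -> consonant (running count: 1)
  Position 4: 'u' -> vowel (running count: 2)
  Position 5: 's' -> consonant (running count: 2)
  Position 6: 'i' -> vowel (running count: 3)
Total vowels: 3

3


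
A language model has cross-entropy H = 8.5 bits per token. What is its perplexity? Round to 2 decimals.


Perplexity formula: PP = 2^H
H = 8.5
PP = 2^8.5
Decompose: 2^8.5 = 2^8 * 2^0.5 = 2^8 * sqrt(2)
2^8 = 256, sqrt(2) ~ 1.4142136
PP ~ 256 * 1.4142136 = 362.0386816
Rounded to 2 decimals: 362.04

362.04


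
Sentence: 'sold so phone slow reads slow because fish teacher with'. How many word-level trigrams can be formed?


Word trigrams from [10] words:
  Trigram 1: (sold so phone)
  Trigram 2: (so phone slow)
  Trigram 3: (phone slow reads)
  Trigram 4: (slow reads slow)
  Trigram 5: (reads slow because)
  Trigram 6: (slow because fish)
  Trigram 7: (because fish teacher)
  Trigram 8: (fish teacher with)
Total word trigrams: 10 - 2 = 8

8


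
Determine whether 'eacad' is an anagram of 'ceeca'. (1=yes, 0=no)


Sort characters of 'eacad': 'aacde'
Sort characters of 'ceeca': 'accee'
Sorted forms differ -> they are NOT anagrams
Result: 0

0


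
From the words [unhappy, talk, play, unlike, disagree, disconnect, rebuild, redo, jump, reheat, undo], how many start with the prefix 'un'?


Checking each word for prefix 'un':
  'unhappy' -> YES, starts with 'un' (count: 1)
  'talk' -> no (count: 1)
  'play' -> no (count: 1)
  'unlike' -> YES, starts with 'un' (count: 2)
  'disagree' -> no (count: 2)
  'disconnect' -> no (count: 2)
  'rebuild' -> no (count: 2)
  'redo' -> no (count: 2)
  'jump' -> no (count: 2)
  'reheat' -> no (count: 2)
  'undo' -> YES, starts with 'un' (count: 3)
Total with prefix 'un': 3

3


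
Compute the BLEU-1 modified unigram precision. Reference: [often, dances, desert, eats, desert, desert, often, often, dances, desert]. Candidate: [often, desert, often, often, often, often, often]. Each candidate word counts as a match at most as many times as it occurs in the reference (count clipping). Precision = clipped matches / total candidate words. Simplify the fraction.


Reference word counts: {'dances': 2, 'desert': 4, 'eats': 1, 'often': 3}
Checking each candidate word (with clipping):
  'often' -> in reference (ref count 3, used 1/3) -> match (matches: 1)
  'desert' -> in reference (ref count 4, used 1/4) -> match (matches: 2)
  'often' -> in reference (ref count 3, used 2/3) -> match (matches: 3)
  'often' -> in reference (ref count 3, used 3/3) -> match (matches: 4)
  'often' -> ref count 3 already used up (3/3) -> clipped, no match (matches: 4)
  'often' -> ref count 3 already used up (3/3) -> clipped, no match (matches: 4)
  'often' -> ref count 3 already used up (3/3) -> clipped, no match (matches: 4)
Clipped matches: 4, Candidate length: 7
Precision = 4/7

4/7


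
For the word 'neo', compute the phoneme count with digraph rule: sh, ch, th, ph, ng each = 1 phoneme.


Parsing 'neo' greedily, digraphs first:
  'n' -> consonant phoneme (phonemes so far: 1)
  'e' -> vowel phoneme (phonemes so far: 2)
  'o' -> vowel phoneme (phonemes so far: 3)
Total phonemes: 3

3


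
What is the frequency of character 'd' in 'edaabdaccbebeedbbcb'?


Scanning 'edaabdaccbebeedbbcb' for 'd':
  Position 1: 'd' -> MATCH (count: 1)
  Position 5: 'd' -> MATCH (count: 2)
  Position 14: 'd' -> MATCH (count: 3)
Total occurrences of 'd': 3

3


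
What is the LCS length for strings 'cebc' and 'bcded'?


DP table for LCS of 'cebc' and 'bcded':
       b  c  d  e  d
    0  0  0  0  0  0
  c 0  0  1  1  1  1
  e 0  0  1  1  2  2
  b 0  1  1  1  2  2
  c 0  1  2  2  2  2
LCS: 'ce'
LCS length = 2

2


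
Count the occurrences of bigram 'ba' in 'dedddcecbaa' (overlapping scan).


Scanning 'dedddcecbaa' for bigram 'ba':
  Position 0: 'de' -> no
  Position 1: 'ed' -> no
  Position 2: 'dd' -> no
  Position 3: 'dd' -> no
  Position 4: 'dc' -> no
  Position 5: 'ce' -> no
  Position 6: 'ec' -> no
  Position 7: 'cb' -> no
  Position 8: 'ba' -> MATCH
  Position 9: 'aa' -> no
Total matches: 1

1
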